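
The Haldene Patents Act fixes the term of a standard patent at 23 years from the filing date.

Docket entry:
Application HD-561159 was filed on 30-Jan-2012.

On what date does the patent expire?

2035-01-30

Filing date + 23 years → 30 January 2035.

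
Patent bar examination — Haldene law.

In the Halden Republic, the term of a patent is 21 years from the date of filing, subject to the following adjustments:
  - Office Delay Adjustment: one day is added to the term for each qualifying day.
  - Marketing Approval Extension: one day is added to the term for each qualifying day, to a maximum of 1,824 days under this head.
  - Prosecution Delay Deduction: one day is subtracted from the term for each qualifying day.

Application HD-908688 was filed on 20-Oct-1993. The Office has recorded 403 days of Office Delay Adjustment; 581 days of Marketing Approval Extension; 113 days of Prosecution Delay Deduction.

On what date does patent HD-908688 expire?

March 9, 2017

Base term: filing date + 21 years → 20 October 2014.
Office Delay Adjustment: +403 days → 27 November 2015.
Marketing Approval Extension: 581 days (within the 1824-day cap) → +581 days → 30 June 2017.
Prosecution Delay Deduction: −113 days → 9 March 2017.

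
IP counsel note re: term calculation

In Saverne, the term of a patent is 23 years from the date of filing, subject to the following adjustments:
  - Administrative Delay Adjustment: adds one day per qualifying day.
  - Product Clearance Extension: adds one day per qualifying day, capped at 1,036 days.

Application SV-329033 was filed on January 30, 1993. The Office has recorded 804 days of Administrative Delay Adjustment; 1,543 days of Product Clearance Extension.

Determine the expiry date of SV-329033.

Base term: filing date + 23 years → 30 January 2016.
Administrative Delay Adjustment: +804 days → 13 April 2018.
Product Clearance Extension: 1543 days claimed exceeds the 1036-day cap, so +1036 days → 12 February 2021.

February 12, 2021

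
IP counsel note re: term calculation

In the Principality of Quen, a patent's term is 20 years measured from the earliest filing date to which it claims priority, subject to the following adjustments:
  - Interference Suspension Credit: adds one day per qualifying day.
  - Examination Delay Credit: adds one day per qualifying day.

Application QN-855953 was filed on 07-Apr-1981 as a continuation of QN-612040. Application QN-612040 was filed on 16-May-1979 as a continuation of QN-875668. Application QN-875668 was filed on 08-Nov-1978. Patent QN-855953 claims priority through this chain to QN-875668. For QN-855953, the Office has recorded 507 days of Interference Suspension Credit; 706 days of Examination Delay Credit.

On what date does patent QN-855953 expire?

Earliest priority filing: 8 November 1978.
Base term: 8 November 1978 + 20 years → 8 November 1998.
Interference Suspension Credit: +507 days → 29 March 2000.
Examination Delay Credit: +706 days → 5 March 2002.

2002-03-05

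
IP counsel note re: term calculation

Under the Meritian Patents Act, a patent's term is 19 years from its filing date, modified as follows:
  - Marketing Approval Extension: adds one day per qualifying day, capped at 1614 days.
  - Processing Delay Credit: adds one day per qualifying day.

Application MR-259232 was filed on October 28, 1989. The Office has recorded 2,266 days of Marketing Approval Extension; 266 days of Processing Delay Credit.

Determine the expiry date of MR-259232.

Base term: filing date + 19 years → 28 October 2008.
Marketing Approval Extension: 2266 days claimed exceeds the 1614-day cap, so +1614 days → 30 March 2013.
Processing Delay Credit: +266 days → 21 December 2013.

2013-12-21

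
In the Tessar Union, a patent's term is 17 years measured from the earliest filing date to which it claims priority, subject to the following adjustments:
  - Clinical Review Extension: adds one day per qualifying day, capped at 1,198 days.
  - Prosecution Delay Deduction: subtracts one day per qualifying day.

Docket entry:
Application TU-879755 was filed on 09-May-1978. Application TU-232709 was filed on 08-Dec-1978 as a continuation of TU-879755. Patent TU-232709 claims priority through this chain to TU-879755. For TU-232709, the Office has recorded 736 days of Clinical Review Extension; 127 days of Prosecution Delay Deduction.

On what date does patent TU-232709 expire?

1997-01-07

Earliest priority filing: 9 May 1978.
Base term: 9 May 1978 + 17 years → 9 May 1995.
Clinical Review Extension: 736 days (within the 1198-day cap) → +736 days → 14 May 1997.
Prosecution Delay Deduction: −127 days → 7 January 1997.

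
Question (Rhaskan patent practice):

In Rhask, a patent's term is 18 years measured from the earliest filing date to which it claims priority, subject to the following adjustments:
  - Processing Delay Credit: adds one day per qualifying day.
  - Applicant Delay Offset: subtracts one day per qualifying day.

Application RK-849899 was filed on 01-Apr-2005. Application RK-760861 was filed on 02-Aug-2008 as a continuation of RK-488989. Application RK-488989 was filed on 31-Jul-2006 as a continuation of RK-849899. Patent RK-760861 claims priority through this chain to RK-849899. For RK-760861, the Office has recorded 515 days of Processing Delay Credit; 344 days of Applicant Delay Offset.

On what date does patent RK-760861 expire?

Earliest priority filing: 1 April 2005.
Base term: 1 April 2005 + 18 years → 1 April 2023.
Processing Delay Credit: +515 days → 28 August 2024.
Applicant Delay Offset: −344 days → 19 September 2023.

September 19, 2023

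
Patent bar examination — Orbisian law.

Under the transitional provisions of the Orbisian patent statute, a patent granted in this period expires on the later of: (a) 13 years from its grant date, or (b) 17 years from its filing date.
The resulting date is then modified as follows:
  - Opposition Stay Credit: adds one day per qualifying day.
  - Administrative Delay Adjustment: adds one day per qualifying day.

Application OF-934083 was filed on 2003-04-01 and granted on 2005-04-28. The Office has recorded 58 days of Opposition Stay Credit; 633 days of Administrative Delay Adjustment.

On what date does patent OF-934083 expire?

(a) grant + 13 years → 28 April 2018.
(b) filing + 17 years → 1 April 2020.
Later of the two: 1 April 2020.
Opposition Stay Credit: +58 days → 29 May 2020.
Administrative Delay Adjustment: +633 days → 21 February 2022.

February 21, 2022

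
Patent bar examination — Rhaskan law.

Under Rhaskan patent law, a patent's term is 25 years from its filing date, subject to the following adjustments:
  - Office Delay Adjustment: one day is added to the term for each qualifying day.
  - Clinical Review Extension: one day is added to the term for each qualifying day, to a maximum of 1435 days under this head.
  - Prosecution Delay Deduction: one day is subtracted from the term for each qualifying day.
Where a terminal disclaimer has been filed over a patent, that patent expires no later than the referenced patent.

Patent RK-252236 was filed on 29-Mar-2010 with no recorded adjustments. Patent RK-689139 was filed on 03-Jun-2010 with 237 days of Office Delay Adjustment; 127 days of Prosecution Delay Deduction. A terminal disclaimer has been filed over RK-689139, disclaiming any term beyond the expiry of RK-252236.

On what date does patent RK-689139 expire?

Natural term of RK-689139:
  Base: filing + 25 years → 3 June 2035.
  Office Delay Adjustment: +237 days → 26 January 2036.
  Prosecution Delay Deduction: −127 days → 21 September 2035.
Expiry of referenced patent RK-252236:
  Base: filing + 25 years → 29 March 2035.
Terminal disclaimer: RK-689139 expires on the earlier of 21 September 2035 and 29 March 2035.

March 29, 2035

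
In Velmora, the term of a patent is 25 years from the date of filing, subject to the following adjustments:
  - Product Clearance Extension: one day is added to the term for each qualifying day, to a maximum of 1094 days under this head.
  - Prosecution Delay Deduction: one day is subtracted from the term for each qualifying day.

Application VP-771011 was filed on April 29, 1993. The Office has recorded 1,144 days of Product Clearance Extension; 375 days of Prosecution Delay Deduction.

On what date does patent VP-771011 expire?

Base term: filing date + 25 years → 29 April 2018.
Product Clearance Extension: 1144 days claimed exceeds the 1094-day cap, so +1094 days → 27 April 2021.
Prosecution Delay Deduction: −375 days → 17 April 2020.

April 17, 2020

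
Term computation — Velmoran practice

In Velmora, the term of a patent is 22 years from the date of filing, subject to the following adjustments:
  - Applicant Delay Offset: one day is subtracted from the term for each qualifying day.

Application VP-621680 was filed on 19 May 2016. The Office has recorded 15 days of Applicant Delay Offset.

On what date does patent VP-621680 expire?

May 4, 2038

Base term: filing date + 22 years → 19 May 2038.
Applicant Delay Offset: −15 days → 4 May 2038.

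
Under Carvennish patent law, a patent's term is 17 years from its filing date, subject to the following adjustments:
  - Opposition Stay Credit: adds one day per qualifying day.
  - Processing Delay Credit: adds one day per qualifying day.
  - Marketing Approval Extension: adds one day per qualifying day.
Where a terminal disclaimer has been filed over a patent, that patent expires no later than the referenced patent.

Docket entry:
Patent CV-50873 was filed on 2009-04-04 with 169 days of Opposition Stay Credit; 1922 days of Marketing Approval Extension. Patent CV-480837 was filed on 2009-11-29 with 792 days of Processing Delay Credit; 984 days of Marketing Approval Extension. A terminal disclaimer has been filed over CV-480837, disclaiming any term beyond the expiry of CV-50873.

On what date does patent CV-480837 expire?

2031-10-10

Natural term of CV-480837:
  Base: filing + 17 years → 29 November 2026.
  Processing Delay Credit: +792 days → 29 January 2029.
  Marketing Approval Extension: +984 days → 10 October 2031.
Expiry of referenced patent CV-50873:
  Base: filing + 17 years → 4 April 2026.
  Opposition Stay Credit: +169 days → 20 September 2026.
  Marketing Approval Extension: +1922 days → 25 December 2031.
Terminal disclaimer: CV-480837 expires on the earlier of 10 October 2031 and 25 December 2031.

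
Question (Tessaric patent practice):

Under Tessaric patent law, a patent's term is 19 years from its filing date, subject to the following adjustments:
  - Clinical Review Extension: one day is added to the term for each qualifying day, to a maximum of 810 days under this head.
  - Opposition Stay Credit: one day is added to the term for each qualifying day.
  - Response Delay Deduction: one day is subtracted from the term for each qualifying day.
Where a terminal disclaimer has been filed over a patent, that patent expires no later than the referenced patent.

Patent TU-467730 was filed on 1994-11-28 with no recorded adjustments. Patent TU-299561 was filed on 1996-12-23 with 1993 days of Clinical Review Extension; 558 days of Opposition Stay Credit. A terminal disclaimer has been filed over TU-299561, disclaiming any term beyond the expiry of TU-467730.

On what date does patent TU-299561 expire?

2013-11-28

Natural term of TU-299561:
  Base: filing + 19 years → 23 December 2015.
  Clinical Review Extension: 1993 days claimed exceeds the 810-day cap, so +810 days → 12 March 2018.
  Opposition Stay Credit: +558 days → 21 September 2019.
Expiry of referenced patent TU-467730:
  Base: filing + 19 years → 28 November 2013.
Terminal disclaimer: TU-299561 expires on the earlier of 21 September 2019 and 28 November 2013.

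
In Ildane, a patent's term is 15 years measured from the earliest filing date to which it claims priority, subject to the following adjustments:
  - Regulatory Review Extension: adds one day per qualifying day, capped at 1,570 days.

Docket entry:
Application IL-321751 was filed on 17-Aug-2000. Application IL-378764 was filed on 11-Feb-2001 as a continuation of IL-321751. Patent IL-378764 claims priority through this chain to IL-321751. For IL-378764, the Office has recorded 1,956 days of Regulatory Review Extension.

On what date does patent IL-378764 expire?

December 4, 2019

Earliest priority filing: 17 August 2000.
Base term: 17 August 2000 + 15 years → 17 August 2015.
Regulatory Review Extension: 1956 days claimed exceeds the 1570-day cap, so +1570 days → 4 December 2019.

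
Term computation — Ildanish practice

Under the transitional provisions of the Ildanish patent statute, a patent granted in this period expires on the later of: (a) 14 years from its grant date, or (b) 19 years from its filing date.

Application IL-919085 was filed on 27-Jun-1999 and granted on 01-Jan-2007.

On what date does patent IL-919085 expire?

January 1, 2021

(a) grant + 14 years → 1 January 2021.
(b) filing + 19 years → 27 June 2018.
Later of the two: 1 January 2021.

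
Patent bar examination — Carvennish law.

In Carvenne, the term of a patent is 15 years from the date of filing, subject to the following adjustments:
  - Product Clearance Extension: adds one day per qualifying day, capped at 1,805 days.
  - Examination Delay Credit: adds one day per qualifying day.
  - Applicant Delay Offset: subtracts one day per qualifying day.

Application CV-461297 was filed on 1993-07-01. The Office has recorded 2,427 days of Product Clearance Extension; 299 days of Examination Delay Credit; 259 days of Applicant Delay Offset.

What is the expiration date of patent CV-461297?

Base term: filing date + 15 years → 1 July 2008.
Product Clearance Extension: 2427 days claimed exceeds the 1805-day cap, so +1805 days → 10 June 2013.
Examination Delay Credit: +299 days → 5 April 2014.
Applicant Delay Offset: −259 days → 20 July 2013.

2013-07-20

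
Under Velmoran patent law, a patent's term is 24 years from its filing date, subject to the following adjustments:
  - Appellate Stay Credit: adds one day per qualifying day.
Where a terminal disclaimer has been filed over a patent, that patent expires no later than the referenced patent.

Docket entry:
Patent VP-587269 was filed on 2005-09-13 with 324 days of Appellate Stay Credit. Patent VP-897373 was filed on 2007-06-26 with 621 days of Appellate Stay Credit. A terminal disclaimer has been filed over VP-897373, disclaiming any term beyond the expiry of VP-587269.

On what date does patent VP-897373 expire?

Natural term of VP-897373:
  Base: filing + 24 years → 26 June 2031.
  Appellate Stay Credit: +621 days → 8 March 2033.
Expiry of referenced patent VP-587269:
  Base: filing + 24 years → 13 September 2029.
  Appellate Stay Credit: +324 days → 3 August 2030.
Terminal disclaimer: VP-897373 expires on the earlier of 8 March 2033 and 3 August 2030.

2030-08-03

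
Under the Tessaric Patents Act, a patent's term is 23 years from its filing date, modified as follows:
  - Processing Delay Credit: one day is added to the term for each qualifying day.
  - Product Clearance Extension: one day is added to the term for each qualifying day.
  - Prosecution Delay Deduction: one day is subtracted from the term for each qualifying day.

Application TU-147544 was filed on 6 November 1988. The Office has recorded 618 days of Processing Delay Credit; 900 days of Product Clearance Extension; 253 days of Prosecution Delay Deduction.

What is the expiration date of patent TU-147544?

2015-04-24

Base term: filing date + 23 years → 6 November 2011.
Processing Delay Credit: +618 days → 16 July 2013.
Product Clearance Extension: +900 days → 2 January 2016.
Prosecution Delay Deduction: −253 days → 24 April 2015.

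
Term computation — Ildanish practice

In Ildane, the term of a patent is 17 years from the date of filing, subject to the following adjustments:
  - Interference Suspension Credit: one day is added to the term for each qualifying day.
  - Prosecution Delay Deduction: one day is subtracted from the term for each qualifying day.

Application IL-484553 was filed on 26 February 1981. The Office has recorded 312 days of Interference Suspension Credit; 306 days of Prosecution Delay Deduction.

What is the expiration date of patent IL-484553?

Base term: filing date + 17 years → 26 February 1998.
Interference Suspension Credit: +312 days → 4 January 1999.
Prosecution Delay Deduction: −306 days → 4 March 1998.

March 4, 1998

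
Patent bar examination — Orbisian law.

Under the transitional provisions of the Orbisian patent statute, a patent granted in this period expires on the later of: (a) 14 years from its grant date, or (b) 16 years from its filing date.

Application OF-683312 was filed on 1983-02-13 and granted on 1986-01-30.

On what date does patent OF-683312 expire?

(a) grant + 14 years → 30 January 2000.
(b) filing + 16 years → 13 February 1999.
Later of the two: 30 January 2000.

January 30, 2000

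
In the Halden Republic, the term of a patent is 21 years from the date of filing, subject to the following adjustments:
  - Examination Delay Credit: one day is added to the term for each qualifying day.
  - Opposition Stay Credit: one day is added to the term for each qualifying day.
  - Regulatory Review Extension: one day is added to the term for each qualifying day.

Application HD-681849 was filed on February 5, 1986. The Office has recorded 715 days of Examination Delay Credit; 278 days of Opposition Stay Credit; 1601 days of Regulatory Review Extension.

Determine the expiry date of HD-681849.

Base term: filing date + 21 years → 5 February 2007.
Examination Delay Credit: +715 days → 20 January 2009.
Opposition Stay Credit: +278 days → 25 October 2009.
Regulatory Review Extension: +1601 days → 14 March 2014.

2014-03-14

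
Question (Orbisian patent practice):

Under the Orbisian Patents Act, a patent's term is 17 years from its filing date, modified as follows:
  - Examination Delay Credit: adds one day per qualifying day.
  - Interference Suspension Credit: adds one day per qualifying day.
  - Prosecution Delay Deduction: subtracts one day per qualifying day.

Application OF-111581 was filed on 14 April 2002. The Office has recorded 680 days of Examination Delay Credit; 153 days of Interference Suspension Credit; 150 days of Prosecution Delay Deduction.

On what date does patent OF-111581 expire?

Base term: filing date + 17 years → 14 April 2019.
Examination Delay Credit: +680 days → 22 February 2021.
Interference Suspension Credit: +153 days → 25 July 2021.
Prosecution Delay Deduction: −150 days → 25 February 2021.

2021-02-25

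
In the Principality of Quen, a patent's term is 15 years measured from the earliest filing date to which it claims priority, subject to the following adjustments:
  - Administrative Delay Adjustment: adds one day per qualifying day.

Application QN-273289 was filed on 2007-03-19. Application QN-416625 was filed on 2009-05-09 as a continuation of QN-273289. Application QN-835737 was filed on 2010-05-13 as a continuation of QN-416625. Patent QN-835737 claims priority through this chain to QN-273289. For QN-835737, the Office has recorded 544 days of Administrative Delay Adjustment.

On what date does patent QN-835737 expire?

September 14, 2023

Earliest priority filing: 19 March 2007.
Base term: 19 March 2007 + 15 years → 19 March 2022.
Administrative Delay Adjustment: +544 days → 14 September 2023.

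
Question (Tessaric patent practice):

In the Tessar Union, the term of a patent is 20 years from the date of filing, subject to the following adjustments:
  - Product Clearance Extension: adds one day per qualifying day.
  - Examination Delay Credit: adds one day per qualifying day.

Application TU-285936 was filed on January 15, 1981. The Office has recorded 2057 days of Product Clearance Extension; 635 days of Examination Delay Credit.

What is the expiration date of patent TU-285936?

Base term: filing date + 20 years → 15 January 2001.
Product Clearance Extension: +2057 days → 3 September 2006.
Examination Delay Credit: +635 days → 30 May 2008.

May 30, 2008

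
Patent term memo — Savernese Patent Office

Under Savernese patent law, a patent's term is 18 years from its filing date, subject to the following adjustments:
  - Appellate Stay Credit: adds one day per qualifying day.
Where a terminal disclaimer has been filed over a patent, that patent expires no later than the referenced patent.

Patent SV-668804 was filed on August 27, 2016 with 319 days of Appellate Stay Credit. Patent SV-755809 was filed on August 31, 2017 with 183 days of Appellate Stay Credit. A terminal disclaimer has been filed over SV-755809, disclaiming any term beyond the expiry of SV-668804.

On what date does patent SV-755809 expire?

Natural term of SV-755809:
  Base: filing + 18 years → 31 August 2035.
  Appellate Stay Credit: +183 days → 1 March 2036.
Expiry of referenced patent SV-668804:
  Base: filing + 18 years → 27 August 2034.
  Appellate Stay Credit: +319 days → 12 July 2035.
Terminal disclaimer: SV-755809 expires on the earlier of 1 March 2036 and 12 July 2035.

2035-07-12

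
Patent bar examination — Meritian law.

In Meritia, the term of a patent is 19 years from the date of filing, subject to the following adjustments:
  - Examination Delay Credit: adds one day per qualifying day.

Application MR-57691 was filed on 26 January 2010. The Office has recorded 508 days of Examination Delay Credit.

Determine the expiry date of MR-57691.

June 18, 2030

Base term: filing date + 19 years → 26 January 2029.
Examination Delay Credit: +508 days → 18 June 2030.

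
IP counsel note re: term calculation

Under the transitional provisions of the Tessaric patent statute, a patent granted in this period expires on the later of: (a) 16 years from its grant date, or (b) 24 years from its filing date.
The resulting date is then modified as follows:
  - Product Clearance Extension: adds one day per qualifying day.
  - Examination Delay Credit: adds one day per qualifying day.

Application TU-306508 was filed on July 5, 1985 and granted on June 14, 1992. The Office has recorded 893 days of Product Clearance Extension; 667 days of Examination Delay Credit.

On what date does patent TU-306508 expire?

2013-10-12

(a) grant + 16 years → 14 June 2008.
(b) filing + 24 years → 5 July 2009.
Later of the two: 5 July 2009.
Product Clearance Extension: +893 days → 15 December 2011.
Examination Delay Credit: +667 days → 12 October 2013.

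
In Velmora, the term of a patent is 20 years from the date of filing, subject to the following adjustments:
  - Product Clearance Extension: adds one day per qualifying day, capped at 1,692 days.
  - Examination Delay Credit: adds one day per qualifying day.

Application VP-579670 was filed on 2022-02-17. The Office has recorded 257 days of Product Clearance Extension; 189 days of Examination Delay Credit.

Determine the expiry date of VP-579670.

May 9, 2043

Base term: filing date + 20 years → 17 February 2042.
Product Clearance Extension: 257 days (within the 1692-day cap) → +257 days → 1 November 2042.
Examination Delay Credit: +189 days → 9 May 2043.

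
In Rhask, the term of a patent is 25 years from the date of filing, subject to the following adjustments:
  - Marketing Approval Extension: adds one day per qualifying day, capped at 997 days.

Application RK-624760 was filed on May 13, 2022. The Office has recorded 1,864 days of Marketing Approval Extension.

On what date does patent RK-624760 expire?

Base term: filing date + 25 years → 13 May 2047.
Marketing Approval Extension: 1864 days claimed exceeds the 997-day cap, so +997 days → 3 February 2050.

2050-02-03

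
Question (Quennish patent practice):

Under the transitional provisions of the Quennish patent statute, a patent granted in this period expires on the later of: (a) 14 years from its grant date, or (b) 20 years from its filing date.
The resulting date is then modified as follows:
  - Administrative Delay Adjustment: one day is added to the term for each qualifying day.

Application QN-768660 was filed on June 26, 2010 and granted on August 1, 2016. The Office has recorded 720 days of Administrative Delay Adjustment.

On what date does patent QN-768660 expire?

(a) grant + 14 years → 1 August 2030.
(b) filing + 20 years → 26 June 2030.
Later of the two: 1 August 2030.
Administrative Delay Adjustment: +720 days → 21 July 2032.

2032-07-21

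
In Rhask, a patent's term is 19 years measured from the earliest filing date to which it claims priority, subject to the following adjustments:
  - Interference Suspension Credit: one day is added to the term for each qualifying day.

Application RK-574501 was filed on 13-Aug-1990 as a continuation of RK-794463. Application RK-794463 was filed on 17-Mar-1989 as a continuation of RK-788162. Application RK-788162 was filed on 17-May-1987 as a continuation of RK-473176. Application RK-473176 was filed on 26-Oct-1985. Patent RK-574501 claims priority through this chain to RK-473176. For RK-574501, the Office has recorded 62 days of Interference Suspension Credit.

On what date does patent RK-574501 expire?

December 27, 2004

Earliest priority filing: 26 October 1985.
Base term: 26 October 1985 + 19 years → 26 October 2004.
Interference Suspension Credit: +62 days → 27 December 2004.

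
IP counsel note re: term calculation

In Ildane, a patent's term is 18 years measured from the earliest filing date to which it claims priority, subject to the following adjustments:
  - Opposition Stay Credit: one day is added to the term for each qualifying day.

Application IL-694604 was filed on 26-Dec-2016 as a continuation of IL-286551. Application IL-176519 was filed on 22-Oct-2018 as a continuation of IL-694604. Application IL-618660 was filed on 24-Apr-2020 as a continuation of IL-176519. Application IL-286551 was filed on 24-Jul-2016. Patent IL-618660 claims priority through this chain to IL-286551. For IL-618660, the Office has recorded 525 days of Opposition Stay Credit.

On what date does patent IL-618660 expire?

2035-12-31

Earliest priority filing: 24 July 2016.
Base term: 24 July 2016 + 18 years → 24 July 2034.
Opposition Stay Credit: +525 days → 31 December 2035.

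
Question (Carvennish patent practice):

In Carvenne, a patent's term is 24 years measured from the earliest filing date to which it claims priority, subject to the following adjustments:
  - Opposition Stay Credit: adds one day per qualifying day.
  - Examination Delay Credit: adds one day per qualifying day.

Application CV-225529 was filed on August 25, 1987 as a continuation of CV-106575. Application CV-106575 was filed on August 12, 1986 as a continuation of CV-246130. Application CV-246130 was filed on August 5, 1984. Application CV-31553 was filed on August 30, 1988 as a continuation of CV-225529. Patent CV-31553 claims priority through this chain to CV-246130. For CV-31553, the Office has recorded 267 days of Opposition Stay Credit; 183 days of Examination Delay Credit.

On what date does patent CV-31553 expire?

Earliest priority filing: 5 August 1984.
Base term: 5 August 1984 + 24 years → 5 August 2008.
Opposition Stay Credit: +267 days → 29 April 2009.
Examination Delay Credit: +183 days → 29 October 2009.

2009-10-29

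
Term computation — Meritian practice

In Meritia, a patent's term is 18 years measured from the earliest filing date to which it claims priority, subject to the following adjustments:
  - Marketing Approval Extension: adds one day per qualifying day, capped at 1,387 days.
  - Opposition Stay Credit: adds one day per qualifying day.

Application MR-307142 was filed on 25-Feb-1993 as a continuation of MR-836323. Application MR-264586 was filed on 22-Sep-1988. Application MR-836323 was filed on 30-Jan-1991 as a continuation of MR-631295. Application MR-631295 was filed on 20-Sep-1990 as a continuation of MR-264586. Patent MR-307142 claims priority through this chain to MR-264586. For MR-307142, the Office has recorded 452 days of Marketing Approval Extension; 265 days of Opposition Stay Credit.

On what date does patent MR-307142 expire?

2008-09-08

Earliest priority filing: 22 September 1988.
Base term: 22 September 1988 + 18 years → 22 September 2006.
Marketing Approval Extension: 452 days (within the 1387-day cap) → +452 days → 18 December 2007.
Opposition Stay Credit: +265 days → 8 September 2008.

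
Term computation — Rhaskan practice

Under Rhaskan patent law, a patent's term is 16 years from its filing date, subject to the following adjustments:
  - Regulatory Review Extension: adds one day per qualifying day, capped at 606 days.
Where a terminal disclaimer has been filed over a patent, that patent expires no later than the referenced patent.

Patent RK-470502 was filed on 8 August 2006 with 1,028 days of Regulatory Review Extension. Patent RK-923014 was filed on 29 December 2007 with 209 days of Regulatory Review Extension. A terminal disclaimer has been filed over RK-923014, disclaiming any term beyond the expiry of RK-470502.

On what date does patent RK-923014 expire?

April 5, 2024

Natural term of RK-923014:
  Base: filing + 16 years → 29 December 2023.
  Regulatory Review Extension: 209 days (within the 606-day cap) → +209 days → 25 July 2024.
Expiry of referenced patent RK-470502:
  Base: filing + 16 years → 8 August 2022.
  Regulatory Review Extension: 1028 days claimed exceeds the 606-day cap, so +606 days → 5 April 2024.
Terminal disclaimer: RK-923014 expires on the earlier of 25 July 2024 and 5 April 2024.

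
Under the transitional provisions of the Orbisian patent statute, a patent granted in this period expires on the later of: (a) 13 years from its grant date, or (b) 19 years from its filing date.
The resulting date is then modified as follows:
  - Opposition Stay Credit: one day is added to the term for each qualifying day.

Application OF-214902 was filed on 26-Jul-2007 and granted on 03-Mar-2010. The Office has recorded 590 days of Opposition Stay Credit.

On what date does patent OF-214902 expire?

2028-03-07

(a) grant + 13 years → 3 March 2023.
(b) filing + 19 years → 26 July 2026.
Later of the two: 26 July 2026.
Opposition Stay Credit: +590 days → 7 March 2028.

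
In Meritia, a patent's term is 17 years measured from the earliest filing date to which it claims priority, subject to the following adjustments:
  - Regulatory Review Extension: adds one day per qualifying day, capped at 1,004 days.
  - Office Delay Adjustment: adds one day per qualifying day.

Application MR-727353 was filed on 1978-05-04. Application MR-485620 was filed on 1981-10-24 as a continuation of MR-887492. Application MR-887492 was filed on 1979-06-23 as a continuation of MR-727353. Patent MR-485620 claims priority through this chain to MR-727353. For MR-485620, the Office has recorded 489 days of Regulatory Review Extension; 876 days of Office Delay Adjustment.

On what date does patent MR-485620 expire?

January 28, 1999

Earliest priority filing: 4 May 1978.
Base term: 4 May 1978 + 17 years → 4 May 1995.
Regulatory Review Extension: 489 days (within the 1004-day cap) → +489 days → 4 September 1996.
Office Delay Adjustment: +876 days → 28 January 1999.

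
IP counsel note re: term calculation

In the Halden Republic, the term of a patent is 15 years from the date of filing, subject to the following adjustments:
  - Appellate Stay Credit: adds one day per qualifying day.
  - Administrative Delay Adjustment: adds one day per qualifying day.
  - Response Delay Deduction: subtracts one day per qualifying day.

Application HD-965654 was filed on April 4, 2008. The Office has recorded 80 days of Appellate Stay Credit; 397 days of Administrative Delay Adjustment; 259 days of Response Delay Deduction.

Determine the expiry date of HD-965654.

2023-11-08

Base term: filing date + 15 years → 4 April 2023.
Appellate Stay Credit: +80 days → 23 June 2023.
Administrative Delay Adjustment: +397 days → 24 July 2024.
Response Delay Deduction: −259 days → 8 November 2023.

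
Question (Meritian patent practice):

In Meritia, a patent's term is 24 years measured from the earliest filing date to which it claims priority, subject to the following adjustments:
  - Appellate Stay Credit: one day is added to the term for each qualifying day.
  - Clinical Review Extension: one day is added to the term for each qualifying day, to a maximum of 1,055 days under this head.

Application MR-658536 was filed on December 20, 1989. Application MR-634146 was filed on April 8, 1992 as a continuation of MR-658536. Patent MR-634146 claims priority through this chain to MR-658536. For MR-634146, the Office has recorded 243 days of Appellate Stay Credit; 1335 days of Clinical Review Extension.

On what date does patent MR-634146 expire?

July 10, 2017

Earliest priority filing: 20 December 1989.
Base term: 20 December 1989 + 24 years → 20 December 2013.
Appellate Stay Credit: +243 days → 20 August 2014.
Clinical Review Extension: 1335 days claimed exceeds the 1055-day cap, so +1055 days → 10 July 2017.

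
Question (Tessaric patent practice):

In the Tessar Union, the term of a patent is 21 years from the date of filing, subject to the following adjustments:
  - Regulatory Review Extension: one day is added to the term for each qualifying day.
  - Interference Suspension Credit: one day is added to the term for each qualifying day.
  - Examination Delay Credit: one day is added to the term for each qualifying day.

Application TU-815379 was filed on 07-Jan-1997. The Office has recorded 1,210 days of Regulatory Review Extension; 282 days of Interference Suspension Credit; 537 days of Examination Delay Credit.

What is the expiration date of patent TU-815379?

2023-07-29

Base term: filing date + 21 years → 7 January 2018.
Regulatory Review Extension: +1210 days → 1 May 2021.
Interference Suspension Credit: +282 days → 7 February 2022.
Examination Delay Credit: +537 days → 29 July 2023.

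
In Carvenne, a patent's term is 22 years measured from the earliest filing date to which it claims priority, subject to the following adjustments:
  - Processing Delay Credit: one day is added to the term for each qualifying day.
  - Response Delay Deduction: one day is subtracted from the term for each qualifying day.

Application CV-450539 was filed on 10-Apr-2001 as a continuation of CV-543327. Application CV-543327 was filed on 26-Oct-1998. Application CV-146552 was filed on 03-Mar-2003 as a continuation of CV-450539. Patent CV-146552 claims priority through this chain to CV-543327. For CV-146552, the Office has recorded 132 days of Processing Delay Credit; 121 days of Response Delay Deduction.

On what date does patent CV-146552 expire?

2020-11-06

Earliest priority filing: 26 October 1998.
Base term: 26 October 1998 + 22 years → 26 October 2020.
Processing Delay Credit: +132 days → 7 March 2021.
Response Delay Deduction: −121 days → 6 November 2020.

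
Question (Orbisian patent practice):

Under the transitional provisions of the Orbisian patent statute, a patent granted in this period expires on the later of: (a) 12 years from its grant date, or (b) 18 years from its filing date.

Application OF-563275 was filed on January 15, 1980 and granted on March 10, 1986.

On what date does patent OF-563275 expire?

March 10, 1998

(a) grant + 12 years → 10 March 1998.
(b) filing + 18 years → 15 January 1998.
Later of the two: 10 March 1998.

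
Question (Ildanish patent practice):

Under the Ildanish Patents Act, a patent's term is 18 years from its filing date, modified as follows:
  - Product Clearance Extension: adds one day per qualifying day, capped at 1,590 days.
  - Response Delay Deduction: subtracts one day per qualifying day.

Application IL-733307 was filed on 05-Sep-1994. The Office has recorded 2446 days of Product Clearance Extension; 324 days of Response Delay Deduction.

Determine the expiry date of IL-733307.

2016-02-23

Base term: filing date + 18 years → 5 September 2012.
Product Clearance Extension: 2446 days claimed exceeds the 1590-day cap, so +1590 days → 12 January 2017.
Response Delay Deduction: −324 days → 23 February 2016.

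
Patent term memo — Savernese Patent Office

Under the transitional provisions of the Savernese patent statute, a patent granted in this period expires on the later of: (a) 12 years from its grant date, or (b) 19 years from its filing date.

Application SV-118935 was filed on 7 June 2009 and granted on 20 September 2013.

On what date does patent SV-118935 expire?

(a) grant + 12 years → 20 September 2025.
(b) filing + 19 years → 7 June 2028.
Later of the two: 7 June 2028.

2028-06-07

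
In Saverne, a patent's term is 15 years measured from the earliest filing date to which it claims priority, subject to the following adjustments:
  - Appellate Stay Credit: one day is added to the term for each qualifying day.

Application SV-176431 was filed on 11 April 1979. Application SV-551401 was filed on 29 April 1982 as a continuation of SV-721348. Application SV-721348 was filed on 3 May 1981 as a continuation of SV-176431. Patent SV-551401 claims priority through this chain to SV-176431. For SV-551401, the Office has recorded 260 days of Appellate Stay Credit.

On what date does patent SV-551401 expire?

Earliest priority filing: 11 April 1979.
Base term: 11 April 1979 + 15 years → 11 April 1994.
Appellate Stay Credit: +260 days → 27 December 1994.

1994-12-27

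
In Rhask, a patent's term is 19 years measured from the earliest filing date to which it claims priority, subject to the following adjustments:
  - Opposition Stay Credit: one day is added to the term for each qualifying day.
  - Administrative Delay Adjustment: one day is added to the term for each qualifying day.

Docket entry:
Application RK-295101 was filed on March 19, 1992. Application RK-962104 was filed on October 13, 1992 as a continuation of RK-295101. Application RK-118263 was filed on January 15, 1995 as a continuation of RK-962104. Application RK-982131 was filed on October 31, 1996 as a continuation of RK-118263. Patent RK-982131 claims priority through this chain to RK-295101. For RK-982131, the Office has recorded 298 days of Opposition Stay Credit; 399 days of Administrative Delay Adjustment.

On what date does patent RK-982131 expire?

2013-02-13

Earliest priority filing: 19 March 1992.
Base term: 19 March 1992 + 19 years → 19 March 2011.
Opposition Stay Credit: +298 days → 11 January 2012.
Administrative Delay Adjustment: +399 days → 13 February 2013.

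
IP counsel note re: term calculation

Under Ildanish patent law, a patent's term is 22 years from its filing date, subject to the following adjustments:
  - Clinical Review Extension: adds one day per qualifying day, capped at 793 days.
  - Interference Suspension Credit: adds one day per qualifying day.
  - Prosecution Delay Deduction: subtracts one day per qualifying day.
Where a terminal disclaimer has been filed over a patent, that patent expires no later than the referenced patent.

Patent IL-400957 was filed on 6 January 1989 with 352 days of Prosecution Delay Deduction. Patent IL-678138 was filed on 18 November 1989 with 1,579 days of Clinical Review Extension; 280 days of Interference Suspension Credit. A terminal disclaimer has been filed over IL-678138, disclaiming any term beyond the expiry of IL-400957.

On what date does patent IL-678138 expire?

January 19, 2010

Natural term of IL-678138:
  Base: filing + 22 years → 18 November 2011.
  Clinical Review Extension: 1579 days claimed exceeds the 793-day cap, so +793 days → 19 January 2014.
  Interference Suspension Credit: +280 days → 26 October 2014.
Expiry of referenced patent IL-400957:
  Base: filing + 22 years → 6 January 2011.
  Prosecution Delay Deduction: −352 days → 19 January 2010.
Terminal disclaimer: IL-678138 expires on the earlier of 26 October 2014 and 19 January 2010.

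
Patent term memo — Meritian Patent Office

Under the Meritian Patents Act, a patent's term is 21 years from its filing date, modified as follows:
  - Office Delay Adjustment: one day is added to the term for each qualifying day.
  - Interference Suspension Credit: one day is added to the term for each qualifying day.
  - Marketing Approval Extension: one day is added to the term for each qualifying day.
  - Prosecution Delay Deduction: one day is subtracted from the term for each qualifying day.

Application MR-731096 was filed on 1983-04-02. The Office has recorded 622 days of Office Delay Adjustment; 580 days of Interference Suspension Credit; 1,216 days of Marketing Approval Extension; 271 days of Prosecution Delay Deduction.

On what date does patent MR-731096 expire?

Base term: filing date + 21 years → 2 April 2004.
Office Delay Adjustment: +622 days → 15 December 2005.
Interference Suspension Credit: +580 days → 18 July 2007.
Marketing Approval Extension: +1216 days → 15 November 2010.
Prosecution Delay Deduction: −271 days → 17 February 2010.

2010-02-17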